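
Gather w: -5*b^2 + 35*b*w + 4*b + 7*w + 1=-5*b^2 + 4*b + w*(35*b + 7) + 1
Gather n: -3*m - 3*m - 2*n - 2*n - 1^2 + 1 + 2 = -6*m - 4*n + 2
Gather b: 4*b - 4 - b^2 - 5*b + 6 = -b^2 - b + 2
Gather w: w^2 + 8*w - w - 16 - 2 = w^2 + 7*w - 18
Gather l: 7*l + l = 8*l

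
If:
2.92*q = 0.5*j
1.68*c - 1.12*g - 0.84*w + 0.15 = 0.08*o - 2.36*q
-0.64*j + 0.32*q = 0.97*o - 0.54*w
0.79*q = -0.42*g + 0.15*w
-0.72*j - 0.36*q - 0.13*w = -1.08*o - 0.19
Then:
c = 0.605469736214875*w - 0.15344802949522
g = 0.251243394689325*w - 0.042698033100385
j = 0.328797723425346*w + 0.132569285555221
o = 0.35833584600013*w - 0.0799796621793394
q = 0.0563009800385867*w + 0.0227002201293186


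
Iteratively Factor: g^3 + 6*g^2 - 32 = (g - 2)*(g^2 + 8*g + 16) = (g - 2)*(g + 4)*(g + 4)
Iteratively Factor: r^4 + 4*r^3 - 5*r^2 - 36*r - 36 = (r + 3)*(r^3 + r^2 - 8*r - 12) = (r + 2)*(r + 3)*(r^2 - r - 6) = (r + 2)^2*(r + 3)*(r - 3)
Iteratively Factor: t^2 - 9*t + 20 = (t - 4)*(t - 5)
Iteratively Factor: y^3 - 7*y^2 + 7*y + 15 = (y + 1)*(y^2 - 8*y + 15) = (y - 5)*(y + 1)*(y - 3)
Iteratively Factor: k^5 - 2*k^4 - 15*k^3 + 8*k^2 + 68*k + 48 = (k + 1)*(k^4 - 3*k^3 - 12*k^2 + 20*k + 48) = (k + 1)*(k + 2)*(k^3 - 5*k^2 - 2*k + 24) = (k - 3)*(k + 1)*(k + 2)*(k^2 - 2*k - 8) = (k - 3)*(k + 1)*(k + 2)^2*(k - 4)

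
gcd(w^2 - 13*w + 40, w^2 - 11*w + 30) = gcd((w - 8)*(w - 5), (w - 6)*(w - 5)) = w - 5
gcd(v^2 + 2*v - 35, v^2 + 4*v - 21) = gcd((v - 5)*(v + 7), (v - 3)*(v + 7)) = v + 7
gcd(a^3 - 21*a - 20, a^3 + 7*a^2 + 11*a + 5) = a + 1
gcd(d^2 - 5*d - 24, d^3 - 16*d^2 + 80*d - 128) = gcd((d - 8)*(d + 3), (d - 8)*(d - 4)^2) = d - 8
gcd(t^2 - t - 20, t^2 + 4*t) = t + 4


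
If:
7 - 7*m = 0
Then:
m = 1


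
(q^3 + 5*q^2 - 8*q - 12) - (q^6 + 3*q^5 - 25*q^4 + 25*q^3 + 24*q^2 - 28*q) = -q^6 - 3*q^5 + 25*q^4 - 24*q^3 - 19*q^2 + 20*q - 12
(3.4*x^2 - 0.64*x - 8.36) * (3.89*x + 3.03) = 13.226*x^3 + 7.8124*x^2 - 34.4596*x - 25.3308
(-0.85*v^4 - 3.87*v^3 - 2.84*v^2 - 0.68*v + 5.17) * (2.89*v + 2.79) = -2.4565*v^5 - 13.5558*v^4 - 19.0049*v^3 - 9.8888*v^2 + 13.0441*v + 14.4243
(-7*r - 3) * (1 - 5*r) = 35*r^2 + 8*r - 3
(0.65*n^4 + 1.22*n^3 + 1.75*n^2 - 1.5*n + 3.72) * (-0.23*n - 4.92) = -0.1495*n^5 - 3.4786*n^4 - 6.4049*n^3 - 8.265*n^2 + 6.5244*n - 18.3024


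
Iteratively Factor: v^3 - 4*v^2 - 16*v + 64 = (v + 4)*(v^2 - 8*v + 16) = (v - 4)*(v + 4)*(v - 4)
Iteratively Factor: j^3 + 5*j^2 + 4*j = (j + 1)*(j^2 + 4*j) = j*(j + 1)*(j + 4)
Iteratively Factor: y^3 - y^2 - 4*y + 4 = (y - 2)*(y^2 + y - 2) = (y - 2)*(y - 1)*(y + 2)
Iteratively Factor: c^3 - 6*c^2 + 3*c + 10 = (c + 1)*(c^2 - 7*c + 10) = (c - 5)*(c + 1)*(c - 2)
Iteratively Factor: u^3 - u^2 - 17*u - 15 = (u + 3)*(u^2 - 4*u - 5) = (u + 1)*(u + 3)*(u - 5)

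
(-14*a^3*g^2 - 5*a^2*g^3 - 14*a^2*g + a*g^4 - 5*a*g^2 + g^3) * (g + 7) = -14*a^3*g^3 - 98*a^3*g^2 - 5*a^2*g^4 - 35*a^2*g^3 - 14*a^2*g^2 - 98*a^2*g + a*g^5 + 7*a*g^4 - 5*a*g^3 - 35*a*g^2 + g^4 + 7*g^3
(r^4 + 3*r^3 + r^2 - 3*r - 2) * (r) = r^5 + 3*r^4 + r^3 - 3*r^2 - 2*r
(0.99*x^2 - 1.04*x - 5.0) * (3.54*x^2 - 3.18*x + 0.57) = 3.5046*x^4 - 6.8298*x^3 - 13.8285*x^2 + 15.3072*x - 2.85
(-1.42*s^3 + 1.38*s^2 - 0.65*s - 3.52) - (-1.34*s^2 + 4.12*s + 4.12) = -1.42*s^3 + 2.72*s^2 - 4.77*s - 7.64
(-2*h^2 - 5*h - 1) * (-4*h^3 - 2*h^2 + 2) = 8*h^5 + 24*h^4 + 14*h^3 - 2*h^2 - 10*h - 2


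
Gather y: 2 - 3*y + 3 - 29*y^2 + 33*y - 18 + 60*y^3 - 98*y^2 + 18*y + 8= 60*y^3 - 127*y^2 + 48*y - 5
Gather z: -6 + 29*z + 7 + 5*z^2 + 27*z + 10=5*z^2 + 56*z + 11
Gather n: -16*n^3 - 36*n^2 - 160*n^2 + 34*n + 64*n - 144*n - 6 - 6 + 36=-16*n^3 - 196*n^2 - 46*n + 24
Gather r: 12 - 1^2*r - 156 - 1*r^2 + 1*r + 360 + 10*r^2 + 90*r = 9*r^2 + 90*r + 216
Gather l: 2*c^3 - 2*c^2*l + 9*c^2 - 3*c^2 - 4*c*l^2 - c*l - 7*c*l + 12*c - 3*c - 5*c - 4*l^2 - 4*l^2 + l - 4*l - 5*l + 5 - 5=2*c^3 + 6*c^2 + 4*c + l^2*(-4*c - 8) + l*(-2*c^2 - 8*c - 8)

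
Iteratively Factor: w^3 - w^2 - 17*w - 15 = (w - 5)*(w^2 + 4*w + 3) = (w - 5)*(w + 3)*(w + 1)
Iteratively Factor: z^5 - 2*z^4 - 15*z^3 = (z)*(z^4 - 2*z^3 - 15*z^2) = z*(z - 5)*(z^3 + 3*z^2) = z^2*(z - 5)*(z^2 + 3*z) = z^2*(z - 5)*(z + 3)*(z)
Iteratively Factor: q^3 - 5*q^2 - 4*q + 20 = (q + 2)*(q^2 - 7*q + 10) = (q - 5)*(q + 2)*(q - 2)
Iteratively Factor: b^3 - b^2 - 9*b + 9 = (b - 3)*(b^2 + 2*b - 3) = (b - 3)*(b + 3)*(b - 1)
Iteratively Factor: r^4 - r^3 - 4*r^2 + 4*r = (r - 2)*(r^3 + r^2 - 2*r) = (r - 2)*(r - 1)*(r^2 + 2*r) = (r - 2)*(r - 1)*(r + 2)*(r)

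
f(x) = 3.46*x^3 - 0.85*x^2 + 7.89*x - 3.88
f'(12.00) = 1482.21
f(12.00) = 5947.28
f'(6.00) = 371.37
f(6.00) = 760.22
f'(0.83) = 13.63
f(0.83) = 4.06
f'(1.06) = 17.75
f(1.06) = 7.65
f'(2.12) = 50.94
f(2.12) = 41.99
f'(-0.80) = 15.89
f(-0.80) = -12.51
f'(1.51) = 28.99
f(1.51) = 18.01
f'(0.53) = 9.90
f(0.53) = 0.58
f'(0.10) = 7.82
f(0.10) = -3.10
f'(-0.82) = 16.26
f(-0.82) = -12.83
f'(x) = 10.38*x^2 - 1.7*x + 7.89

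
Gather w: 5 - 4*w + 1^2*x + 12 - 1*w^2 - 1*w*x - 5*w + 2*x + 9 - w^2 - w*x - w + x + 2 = -2*w^2 + w*(-2*x - 10) + 4*x + 28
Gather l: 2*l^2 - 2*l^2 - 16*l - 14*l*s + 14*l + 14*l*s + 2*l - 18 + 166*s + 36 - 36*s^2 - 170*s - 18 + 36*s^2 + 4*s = 0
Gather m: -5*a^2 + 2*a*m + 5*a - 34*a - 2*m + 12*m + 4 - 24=-5*a^2 - 29*a + m*(2*a + 10) - 20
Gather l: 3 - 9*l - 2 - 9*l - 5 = -18*l - 4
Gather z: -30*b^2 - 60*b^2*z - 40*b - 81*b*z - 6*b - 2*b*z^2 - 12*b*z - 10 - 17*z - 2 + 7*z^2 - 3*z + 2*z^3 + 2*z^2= -30*b^2 - 46*b + 2*z^3 + z^2*(9 - 2*b) + z*(-60*b^2 - 93*b - 20) - 12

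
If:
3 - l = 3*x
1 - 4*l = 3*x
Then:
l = -2/3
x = 11/9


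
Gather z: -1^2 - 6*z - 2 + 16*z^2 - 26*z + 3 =16*z^2 - 32*z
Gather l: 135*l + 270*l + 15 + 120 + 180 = 405*l + 315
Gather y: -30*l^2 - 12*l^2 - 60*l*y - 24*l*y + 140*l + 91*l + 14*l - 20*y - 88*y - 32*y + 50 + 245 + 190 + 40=-42*l^2 + 245*l + y*(-84*l - 140) + 525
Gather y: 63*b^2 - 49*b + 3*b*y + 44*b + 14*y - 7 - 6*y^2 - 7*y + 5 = 63*b^2 - 5*b - 6*y^2 + y*(3*b + 7) - 2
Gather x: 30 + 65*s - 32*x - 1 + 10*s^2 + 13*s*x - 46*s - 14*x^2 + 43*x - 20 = 10*s^2 + 19*s - 14*x^2 + x*(13*s + 11) + 9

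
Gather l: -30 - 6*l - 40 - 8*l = -14*l - 70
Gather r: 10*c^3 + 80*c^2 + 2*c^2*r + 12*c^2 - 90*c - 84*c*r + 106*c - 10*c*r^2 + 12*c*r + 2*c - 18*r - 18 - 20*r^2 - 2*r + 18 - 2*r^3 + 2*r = 10*c^3 + 92*c^2 + 18*c - 2*r^3 + r^2*(-10*c - 20) + r*(2*c^2 - 72*c - 18)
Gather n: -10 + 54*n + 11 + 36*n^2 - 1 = 36*n^2 + 54*n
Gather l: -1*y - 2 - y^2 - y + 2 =-y^2 - 2*y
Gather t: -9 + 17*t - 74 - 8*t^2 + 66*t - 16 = -8*t^2 + 83*t - 99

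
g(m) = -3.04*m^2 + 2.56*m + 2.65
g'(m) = 2.56 - 6.08*m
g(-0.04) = 2.54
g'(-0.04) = 2.80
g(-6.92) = -160.64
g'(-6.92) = 44.63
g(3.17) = -19.78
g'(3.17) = -16.71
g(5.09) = -63.08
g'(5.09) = -28.39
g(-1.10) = -3.84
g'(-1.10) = 9.25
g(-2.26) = -18.66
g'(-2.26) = 16.30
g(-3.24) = -37.56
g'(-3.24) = 22.26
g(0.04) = 2.75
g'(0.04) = 2.32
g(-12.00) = -465.83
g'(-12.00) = 75.52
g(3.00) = -17.03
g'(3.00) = -15.68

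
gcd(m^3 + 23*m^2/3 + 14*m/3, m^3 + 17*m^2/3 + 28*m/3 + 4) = m + 2/3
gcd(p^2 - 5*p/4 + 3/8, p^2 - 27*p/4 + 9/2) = p - 3/4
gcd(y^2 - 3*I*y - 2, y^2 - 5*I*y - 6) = y - 2*I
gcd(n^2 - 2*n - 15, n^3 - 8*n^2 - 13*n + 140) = n - 5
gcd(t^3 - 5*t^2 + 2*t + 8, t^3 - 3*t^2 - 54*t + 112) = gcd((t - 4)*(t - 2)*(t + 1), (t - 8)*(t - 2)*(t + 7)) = t - 2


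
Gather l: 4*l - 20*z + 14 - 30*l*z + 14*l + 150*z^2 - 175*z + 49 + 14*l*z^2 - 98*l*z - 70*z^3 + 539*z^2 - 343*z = l*(14*z^2 - 128*z + 18) - 70*z^3 + 689*z^2 - 538*z + 63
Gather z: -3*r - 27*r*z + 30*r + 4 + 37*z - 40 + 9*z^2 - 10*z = 27*r + 9*z^2 + z*(27 - 27*r) - 36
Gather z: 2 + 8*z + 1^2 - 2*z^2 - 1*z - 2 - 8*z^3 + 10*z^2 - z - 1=-8*z^3 + 8*z^2 + 6*z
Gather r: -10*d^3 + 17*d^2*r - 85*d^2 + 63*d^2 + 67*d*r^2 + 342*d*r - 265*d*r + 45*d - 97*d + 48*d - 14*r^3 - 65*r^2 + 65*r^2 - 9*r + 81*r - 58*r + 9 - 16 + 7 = -10*d^3 - 22*d^2 + 67*d*r^2 - 4*d - 14*r^3 + r*(17*d^2 + 77*d + 14)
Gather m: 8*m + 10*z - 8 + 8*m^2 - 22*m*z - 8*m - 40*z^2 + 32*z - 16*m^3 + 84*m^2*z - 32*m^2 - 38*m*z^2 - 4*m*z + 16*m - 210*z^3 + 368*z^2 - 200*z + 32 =-16*m^3 + m^2*(84*z - 24) + m*(-38*z^2 - 26*z + 16) - 210*z^3 + 328*z^2 - 158*z + 24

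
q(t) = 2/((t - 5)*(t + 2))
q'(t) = -2/((t - 5)*(t + 2)^2) - 2/((t - 5)^2*(t + 2)) = 2*(3 - 2*t)/(t^4 - 6*t^3 - 11*t^2 + 60*t + 100)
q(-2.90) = 0.28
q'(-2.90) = 0.35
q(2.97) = -0.20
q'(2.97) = -0.06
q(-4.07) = 0.11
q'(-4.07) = 0.06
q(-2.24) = 1.15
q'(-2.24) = 4.95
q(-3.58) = 0.15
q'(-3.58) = 0.11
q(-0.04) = -0.20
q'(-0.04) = 0.06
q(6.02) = 0.24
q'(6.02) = -0.27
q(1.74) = -0.16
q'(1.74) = -0.01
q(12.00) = 0.02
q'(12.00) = 0.00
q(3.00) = -0.20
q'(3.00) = -0.06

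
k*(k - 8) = k^2 - 8*k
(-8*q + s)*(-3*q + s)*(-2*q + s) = -48*q^3 + 46*q^2*s - 13*q*s^2 + s^3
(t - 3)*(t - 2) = t^2 - 5*t + 6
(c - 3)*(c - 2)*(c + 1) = c^3 - 4*c^2 + c + 6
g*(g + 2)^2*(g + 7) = g^4 + 11*g^3 + 32*g^2 + 28*g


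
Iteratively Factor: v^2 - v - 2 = (v - 2)*(v + 1)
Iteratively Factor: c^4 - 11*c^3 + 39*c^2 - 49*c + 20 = (c - 1)*(c^3 - 10*c^2 + 29*c - 20) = (c - 5)*(c - 1)*(c^2 - 5*c + 4) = (c - 5)*(c - 1)^2*(c - 4)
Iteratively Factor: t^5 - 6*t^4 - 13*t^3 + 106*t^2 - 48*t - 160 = (t - 4)*(t^4 - 2*t^3 - 21*t^2 + 22*t + 40) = (t - 4)*(t + 4)*(t^3 - 6*t^2 + 3*t + 10) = (t - 4)*(t + 1)*(t + 4)*(t^2 - 7*t + 10) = (t - 5)*(t - 4)*(t + 1)*(t + 4)*(t - 2)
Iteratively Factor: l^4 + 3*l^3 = (l)*(l^3 + 3*l^2) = l^2*(l^2 + 3*l) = l^3*(l + 3)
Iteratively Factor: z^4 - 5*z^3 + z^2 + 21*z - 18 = (z + 2)*(z^3 - 7*z^2 + 15*z - 9) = (z - 3)*(z + 2)*(z^2 - 4*z + 3) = (z - 3)^2*(z + 2)*(z - 1)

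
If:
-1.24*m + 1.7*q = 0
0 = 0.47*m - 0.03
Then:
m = 0.06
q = 0.05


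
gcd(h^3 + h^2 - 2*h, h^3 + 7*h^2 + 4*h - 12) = h^2 + h - 2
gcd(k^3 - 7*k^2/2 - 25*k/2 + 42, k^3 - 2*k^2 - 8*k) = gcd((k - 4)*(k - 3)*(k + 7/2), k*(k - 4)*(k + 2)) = k - 4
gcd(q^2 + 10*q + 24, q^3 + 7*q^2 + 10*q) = 1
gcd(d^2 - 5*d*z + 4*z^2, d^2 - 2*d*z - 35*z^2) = 1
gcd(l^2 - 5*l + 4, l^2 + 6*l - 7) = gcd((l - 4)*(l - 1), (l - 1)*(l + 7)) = l - 1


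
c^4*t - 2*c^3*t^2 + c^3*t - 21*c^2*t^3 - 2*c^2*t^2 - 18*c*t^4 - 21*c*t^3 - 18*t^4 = (c - 6*t)*(c + t)*(c + 3*t)*(c*t + t)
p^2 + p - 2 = (p - 1)*(p + 2)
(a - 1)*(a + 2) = a^2 + a - 2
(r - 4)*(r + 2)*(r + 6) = r^3 + 4*r^2 - 20*r - 48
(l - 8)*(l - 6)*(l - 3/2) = l^3 - 31*l^2/2 + 69*l - 72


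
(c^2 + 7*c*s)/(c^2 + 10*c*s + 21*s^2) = c/(c + 3*s)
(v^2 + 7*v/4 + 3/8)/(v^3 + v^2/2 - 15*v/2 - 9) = (v + 1/4)/(v^2 - v - 6)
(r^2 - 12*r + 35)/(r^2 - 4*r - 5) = (r - 7)/(r + 1)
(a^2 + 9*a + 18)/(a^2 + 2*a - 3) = (a + 6)/(a - 1)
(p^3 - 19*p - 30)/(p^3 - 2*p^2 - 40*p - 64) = (p^2 - 2*p - 15)/(p^2 - 4*p - 32)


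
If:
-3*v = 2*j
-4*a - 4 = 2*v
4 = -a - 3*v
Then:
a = -2/5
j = 9/5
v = -6/5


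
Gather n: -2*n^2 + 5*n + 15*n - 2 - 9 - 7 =-2*n^2 + 20*n - 18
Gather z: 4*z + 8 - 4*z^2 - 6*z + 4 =-4*z^2 - 2*z + 12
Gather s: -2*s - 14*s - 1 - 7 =-16*s - 8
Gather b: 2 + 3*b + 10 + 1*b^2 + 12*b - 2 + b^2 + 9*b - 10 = 2*b^2 + 24*b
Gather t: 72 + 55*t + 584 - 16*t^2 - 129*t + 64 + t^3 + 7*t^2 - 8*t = t^3 - 9*t^2 - 82*t + 720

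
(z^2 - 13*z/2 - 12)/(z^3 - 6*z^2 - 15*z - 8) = (z + 3/2)/(z^2 + 2*z + 1)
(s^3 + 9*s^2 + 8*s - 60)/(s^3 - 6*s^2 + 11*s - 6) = (s^2 + 11*s + 30)/(s^2 - 4*s + 3)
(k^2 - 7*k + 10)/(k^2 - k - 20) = (k - 2)/(k + 4)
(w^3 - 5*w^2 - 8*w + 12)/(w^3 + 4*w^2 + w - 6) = (w - 6)/(w + 3)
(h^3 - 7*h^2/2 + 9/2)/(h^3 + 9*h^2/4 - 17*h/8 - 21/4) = 4*(h^2 - 2*h - 3)/(4*h^2 + 15*h + 14)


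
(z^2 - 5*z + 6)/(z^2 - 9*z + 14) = (z - 3)/(z - 7)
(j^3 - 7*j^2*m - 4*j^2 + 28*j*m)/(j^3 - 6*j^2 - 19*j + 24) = j*(j^2 - 7*j*m - 4*j + 28*m)/(j^3 - 6*j^2 - 19*j + 24)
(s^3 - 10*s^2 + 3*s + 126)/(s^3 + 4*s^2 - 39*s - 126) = (s - 7)/(s + 7)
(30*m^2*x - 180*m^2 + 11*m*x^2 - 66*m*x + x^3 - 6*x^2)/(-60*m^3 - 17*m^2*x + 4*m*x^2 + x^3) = (6*m*x - 36*m + x^2 - 6*x)/(-12*m^2 - m*x + x^2)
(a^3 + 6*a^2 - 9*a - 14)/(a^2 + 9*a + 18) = (a^3 + 6*a^2 - 9*a - 14)/(a^2 + 9*a + 18)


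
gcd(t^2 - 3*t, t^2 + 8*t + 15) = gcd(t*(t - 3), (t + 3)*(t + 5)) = 1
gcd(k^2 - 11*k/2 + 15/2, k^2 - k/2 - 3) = 1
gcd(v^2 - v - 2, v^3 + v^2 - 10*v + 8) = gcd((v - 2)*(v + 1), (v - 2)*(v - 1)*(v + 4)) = v - 2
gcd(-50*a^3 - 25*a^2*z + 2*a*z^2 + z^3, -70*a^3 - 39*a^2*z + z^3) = 10*a^2 + 7*a*z + z^2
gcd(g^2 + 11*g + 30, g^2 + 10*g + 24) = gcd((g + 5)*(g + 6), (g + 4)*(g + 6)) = g + 6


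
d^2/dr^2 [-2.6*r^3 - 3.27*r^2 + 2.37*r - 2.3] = -15.6*r - 6.54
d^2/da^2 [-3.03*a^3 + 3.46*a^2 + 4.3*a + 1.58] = 6.92 - 18.18*a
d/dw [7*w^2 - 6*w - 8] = 14*w - 6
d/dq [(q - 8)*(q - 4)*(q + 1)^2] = 4*q^3 - 30*q^2 + 18*q + 52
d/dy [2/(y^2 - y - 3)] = 2*(1 - 2*y)/(-y^2 + y + 3)^2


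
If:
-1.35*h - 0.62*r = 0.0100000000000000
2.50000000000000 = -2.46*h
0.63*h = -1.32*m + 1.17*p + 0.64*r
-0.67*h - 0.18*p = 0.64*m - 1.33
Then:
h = -1.02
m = 2.76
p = 1.36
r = 2.20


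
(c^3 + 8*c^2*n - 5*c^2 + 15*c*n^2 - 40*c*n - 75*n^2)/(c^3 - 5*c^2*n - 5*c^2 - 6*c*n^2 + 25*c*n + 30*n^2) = (c^2 + 8*c*n + 15*n^2)/(c^2 - 5*c*n - 6*n^2)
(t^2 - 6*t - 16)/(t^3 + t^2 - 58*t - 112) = 1/(t + 7)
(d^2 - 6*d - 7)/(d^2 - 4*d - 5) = (d - 7)/(d - 5)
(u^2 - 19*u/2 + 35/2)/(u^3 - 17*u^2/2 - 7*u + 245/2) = (2*u - 5)/(2*u^2 - 3*u - 35)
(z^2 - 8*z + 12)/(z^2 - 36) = (z - 2)/(z + 6)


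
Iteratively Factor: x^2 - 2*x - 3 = (x - 3)*(x + 1)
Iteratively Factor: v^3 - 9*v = (v + 3)*(v^2 - 3*v) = v*(v + 3)*(v - 3)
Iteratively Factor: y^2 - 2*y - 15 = (y - 5)*(y + 3)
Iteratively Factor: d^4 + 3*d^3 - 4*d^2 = (d)*(d^3 + 3*d^2 - 4*d) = d*(d - 1)*(d^2 + 4*d) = d^2*(d - 1)*(d + 4)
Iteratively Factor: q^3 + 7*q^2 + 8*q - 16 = (q + 4)*(q^2 + 3*q - 4) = (q - 1)*(q + 4)*(q + 4)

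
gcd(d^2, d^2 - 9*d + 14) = 1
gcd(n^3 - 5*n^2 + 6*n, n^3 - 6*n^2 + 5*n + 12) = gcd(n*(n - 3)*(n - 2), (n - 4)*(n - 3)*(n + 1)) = n - 3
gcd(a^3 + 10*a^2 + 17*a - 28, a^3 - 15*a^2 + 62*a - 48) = a - 1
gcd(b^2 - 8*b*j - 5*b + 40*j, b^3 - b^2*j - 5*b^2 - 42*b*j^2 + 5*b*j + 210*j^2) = b - 5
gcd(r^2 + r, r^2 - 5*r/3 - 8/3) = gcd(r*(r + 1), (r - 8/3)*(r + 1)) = r + 1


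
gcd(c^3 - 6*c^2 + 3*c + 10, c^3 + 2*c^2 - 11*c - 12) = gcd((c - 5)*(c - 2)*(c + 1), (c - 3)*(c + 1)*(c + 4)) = c + 1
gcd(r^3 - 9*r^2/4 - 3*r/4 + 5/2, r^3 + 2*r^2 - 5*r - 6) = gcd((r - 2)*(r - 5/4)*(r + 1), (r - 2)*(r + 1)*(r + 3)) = r^2 - r - 2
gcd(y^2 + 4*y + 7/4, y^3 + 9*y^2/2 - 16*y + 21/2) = 1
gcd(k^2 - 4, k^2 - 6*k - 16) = k + 2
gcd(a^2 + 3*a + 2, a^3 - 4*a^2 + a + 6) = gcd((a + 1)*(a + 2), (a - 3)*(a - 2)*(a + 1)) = a + 1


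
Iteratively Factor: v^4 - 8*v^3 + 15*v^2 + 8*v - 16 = (v - 4)*(v^3 - 4*v^2 - v + 4) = (v - 4)^2*(v^2 - 1) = (v - 4)^2*(v - 1)*(v + 1)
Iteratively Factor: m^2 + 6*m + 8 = (m + 4)*(m + 2)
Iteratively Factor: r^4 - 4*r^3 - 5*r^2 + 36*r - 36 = (r + 3)*(r^3 - 7*r^2 + 16*r - 12) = (r - 3)*(r + 3)*(r^2 - 4*r + 4) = (r - 3)*(r - 2)*(r + 3)*(r - 2)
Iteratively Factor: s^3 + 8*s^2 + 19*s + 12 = (s + 3)*(s^2 + 5*s + 4) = (s + 3)*(s + 4)*(s + 1)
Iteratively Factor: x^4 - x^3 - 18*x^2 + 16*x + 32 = (x + 4)*(x^3 - 5*x^2 + 2*x + 8) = (x + 1)*(x + 4)*(x^2 - 6*x + 8) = (x - 4)*(x + 1)*(x + 4)*(x - 2)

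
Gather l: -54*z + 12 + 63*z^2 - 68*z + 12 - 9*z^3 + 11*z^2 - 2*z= -9*z^3 + 74*z^2 - 124*z + 24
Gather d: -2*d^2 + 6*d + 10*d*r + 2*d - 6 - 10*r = -2*d^2 + d*(10*r + 8) - 10*r - 6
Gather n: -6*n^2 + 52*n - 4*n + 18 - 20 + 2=-6*n^2 + 48*n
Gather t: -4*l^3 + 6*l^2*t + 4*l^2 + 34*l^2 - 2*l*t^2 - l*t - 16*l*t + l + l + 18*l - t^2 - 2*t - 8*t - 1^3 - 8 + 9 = -4*l^3 + 38*l^2 + 20*l + t^2*(-2*l - 1) + t*(6*l^2 - 17*l - 10)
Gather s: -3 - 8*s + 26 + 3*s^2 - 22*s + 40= 3*s^2 - 30*s + 63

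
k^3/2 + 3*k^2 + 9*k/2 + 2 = (k/2 + 1/2)*(k + 1)*(k + 4)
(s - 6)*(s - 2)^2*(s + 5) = s^4 - 5*s^3 - 22*s^2 + 116*s - 120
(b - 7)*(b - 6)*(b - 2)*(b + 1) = b^4 - 14*b^3 + 53*b^2 - 16*b - 84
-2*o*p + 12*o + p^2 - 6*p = (-2*o + p)*(p - 6)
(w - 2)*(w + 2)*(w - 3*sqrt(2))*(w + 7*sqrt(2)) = w^4 + 4*sqrt(2)*w^3 - 46*w^2 - 16*sqrt(2)*w + 168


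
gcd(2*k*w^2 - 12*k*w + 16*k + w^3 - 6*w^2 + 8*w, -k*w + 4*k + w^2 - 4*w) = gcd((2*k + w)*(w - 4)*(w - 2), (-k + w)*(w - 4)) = w - 4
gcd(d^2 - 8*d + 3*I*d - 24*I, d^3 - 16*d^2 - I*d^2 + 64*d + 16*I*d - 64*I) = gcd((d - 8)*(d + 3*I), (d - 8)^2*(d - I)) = d - 8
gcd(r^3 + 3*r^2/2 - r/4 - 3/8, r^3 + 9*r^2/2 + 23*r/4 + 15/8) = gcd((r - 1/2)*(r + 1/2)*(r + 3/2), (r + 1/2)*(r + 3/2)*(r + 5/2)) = r^2 + 2*r + 3/4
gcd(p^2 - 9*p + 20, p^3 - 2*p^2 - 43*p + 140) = p^2 - 9*p + 20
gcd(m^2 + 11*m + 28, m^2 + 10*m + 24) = m + 4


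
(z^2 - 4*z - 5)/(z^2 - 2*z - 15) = (z + 1)/(z + 3)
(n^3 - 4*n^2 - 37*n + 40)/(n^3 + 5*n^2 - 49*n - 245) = (n^2 - 9*n + 8)/(n^2 - 49)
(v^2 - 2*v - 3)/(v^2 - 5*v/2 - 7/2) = 2*(v - 3)/(2*v - 7)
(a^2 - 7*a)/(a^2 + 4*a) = (a - 7)/(a + 4)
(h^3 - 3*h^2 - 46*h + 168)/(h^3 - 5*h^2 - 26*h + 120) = (h + 7)/(h + 5)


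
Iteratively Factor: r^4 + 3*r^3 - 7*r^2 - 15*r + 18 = (r - 2)*(r^3 + 5*r^2 + 3*r - 9) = (r - 2)*(r + 3)*(r^2 + 2*r - 3) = (r - 2)*(r + 3)^2*(r - 1)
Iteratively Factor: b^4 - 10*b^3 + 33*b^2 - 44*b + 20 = (b - 1)*(b^3 - 9*b^2 + 24*b - 20) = (b - 5)*(b - 1)*(b^2 - 4*b + 4) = (b - 5)*(b - 2)*(b - 1)*(b - 2)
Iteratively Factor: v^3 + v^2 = (v + 1)*(v^2) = v*(v + 1)*(v)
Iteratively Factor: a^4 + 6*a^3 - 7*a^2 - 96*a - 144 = (a + 3)*(a^3 + 3*a^2 - 16*a - 48) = (a + 3)*(a + 4)*(a^2 - a - 12) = (a - 4)*(a + 3)*(a + 4)*(a + 3)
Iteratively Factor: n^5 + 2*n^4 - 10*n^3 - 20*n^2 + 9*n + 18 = (n + 3)*(n^4 - n^3 - 7*n^2 + n + 6) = (n + 2)*(n + 3)*(n^3 - 3*n^2 - n + 3) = (n - 1)*(n + 2)*(n + 3)*(n^2 - 2*n - 3) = (n - 3)*(n - 1)*(n + 2)*(n + 3)*(n + 1)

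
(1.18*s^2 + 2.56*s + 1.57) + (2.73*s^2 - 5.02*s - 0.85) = 3.91*s^2 - 2.46*s + 0.72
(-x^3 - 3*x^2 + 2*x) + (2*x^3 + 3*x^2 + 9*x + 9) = x^3 + 11*x + 9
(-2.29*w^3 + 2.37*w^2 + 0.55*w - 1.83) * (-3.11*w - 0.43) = 7.1219*w^4 - 6.386*w^3 - 2.7296*w^2 + 5.4548*w + 0.7869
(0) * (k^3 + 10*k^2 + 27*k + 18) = 0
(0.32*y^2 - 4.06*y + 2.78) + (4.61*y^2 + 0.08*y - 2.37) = 4.93*y^2 - 3.98*y + 0.41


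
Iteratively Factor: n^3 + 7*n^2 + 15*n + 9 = (n + 3)*(n^2 + 4*n + 3) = (n + 1)*(n + 3)*(n + 3)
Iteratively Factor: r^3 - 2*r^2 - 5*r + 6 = (r + 2)*(r^2 - 4*r + 3) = (r - 3)*(r + 2)*(r - 1)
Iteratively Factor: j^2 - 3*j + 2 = (j - 2)*(j - 1)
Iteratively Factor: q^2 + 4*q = (q + 4)*(q)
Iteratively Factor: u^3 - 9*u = (u)*(u^2 - 9) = u*(u - 3)*(u + 3)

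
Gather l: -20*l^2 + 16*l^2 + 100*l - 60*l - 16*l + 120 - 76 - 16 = -4*l^2 + 24*l + 28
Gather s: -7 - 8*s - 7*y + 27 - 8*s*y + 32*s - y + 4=s*(24 - 8*y) - 8*y + 24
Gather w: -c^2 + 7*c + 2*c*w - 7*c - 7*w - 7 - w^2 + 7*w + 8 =-c^2 + 2*c*w - w^2 + 1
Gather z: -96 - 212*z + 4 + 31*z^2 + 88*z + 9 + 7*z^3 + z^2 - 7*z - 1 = 7*z^3 + 32*z^2 - 131*z - 84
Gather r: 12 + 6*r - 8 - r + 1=5*r + 5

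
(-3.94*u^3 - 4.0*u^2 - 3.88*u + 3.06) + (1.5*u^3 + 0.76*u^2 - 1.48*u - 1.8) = -2.44*u^3 - 3.24*u^2 - 5.36*u + 1.26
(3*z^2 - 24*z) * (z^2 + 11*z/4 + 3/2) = 3*z^4 - 63*z^3/4 - 123*z^2/2 - 36*z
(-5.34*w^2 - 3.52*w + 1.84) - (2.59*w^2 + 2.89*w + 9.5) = -7.93*w^2 - 6.41*w - 7.66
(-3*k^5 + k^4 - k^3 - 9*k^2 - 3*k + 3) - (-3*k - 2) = -3*k^5 + k^4 - k^3 - 9*k^2 + 5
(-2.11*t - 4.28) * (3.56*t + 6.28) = -7.5116*t^2 - 28.4876*t - 26.8784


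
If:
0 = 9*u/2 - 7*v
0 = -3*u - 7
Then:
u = -7/3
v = -3/2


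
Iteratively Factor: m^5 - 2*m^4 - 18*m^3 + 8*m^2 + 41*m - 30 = (m - 5)*(m^4 + 3*m^3 - 3*m^2 - 7*m + 6) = (m - 5)*(m - 1)*(m^3 + 4*m^2 + m - 6) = (m - 5)*(m - 1)*(m + 3)*(m^2 + m - 2) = (m - 5)*(m - 1)^2*(m + 3)*(m + 2)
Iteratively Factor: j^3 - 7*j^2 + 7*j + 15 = (j + 1)*(j^2 - 8*j + 15) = (j - 5)*(j + 1)*(j - 3)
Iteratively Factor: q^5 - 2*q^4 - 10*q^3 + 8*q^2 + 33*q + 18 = (q + 1)*(q^4 - 3*q^3 - 7*q^2 + 15*q + 18) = (q + 1)^2*(q^3 - 4*q^2 - 3*q + 18) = (q + 1)^2*(q + 2)*(q^2 - 6*q + 9) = (q - 3)*(q + 1)^2*(q + 2)*(q - 3)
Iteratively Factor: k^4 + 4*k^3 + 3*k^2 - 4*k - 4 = (k - 1)*(k^3 + 5*k^2 + 8*k + 4) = (k - 1)*(k + 2)*(k^2 + 3*k + 2) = (k - 1)*(k + 2)^2*(k + 1)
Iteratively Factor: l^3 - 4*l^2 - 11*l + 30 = (l + 3)*(l^2 - 7*l + 10) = (l - 2)*(l + 3)*(l - 5)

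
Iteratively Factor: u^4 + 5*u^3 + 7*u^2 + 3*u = (u + 1)*(u^3 + 4*u^2 + 3*u) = (u + 1)^2*(u^2 + 3*u) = (u + 1)^2*(u + 3)*(u)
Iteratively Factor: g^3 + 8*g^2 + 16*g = (g + 4)*(g^2 + 4*g) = g*(g + 4)*(g + 4)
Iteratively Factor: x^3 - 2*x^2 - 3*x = (x - 3)*(x^2 + x) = x*(x - 3)*(x + 1)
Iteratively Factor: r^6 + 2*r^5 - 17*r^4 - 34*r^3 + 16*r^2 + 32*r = (r + 4)*(r^5 - 2*r^4 - 9*r^3 + 2*r^2 + 8*r) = (r - 4)*(r + 4)*(r^4 + 2*r^3 - r^2 - 2*r) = (r - 4)*(r + 1)*(r + 4)*(r^3 + r^2 - 2*r) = (r - 4)*(r - 1)*(r + 1)*(r + 4)*(r^2 + 2*r) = r*(r - 4)*(r - 1)*(r + 1)*(r + 4)*(r + 2)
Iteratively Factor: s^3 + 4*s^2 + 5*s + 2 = (s + 1)*(s^2 + 3*s + 2) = (s + 1)^2*(s + 2)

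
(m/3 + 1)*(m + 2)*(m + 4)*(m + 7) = m^4/3 + 16*m^3/3 + 89*m^2/3 + 206*m/3 + 56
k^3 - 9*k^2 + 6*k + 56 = (k - 7)*(k - 4)*(k + 2)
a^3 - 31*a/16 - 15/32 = (a - 3/2)*(a + 1/4)*(a + 5/4)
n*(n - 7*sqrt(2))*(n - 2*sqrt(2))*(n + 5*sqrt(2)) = n^4 - 4*sqrt(2)*n^3 - 62*n^2 + 140*sqrt(2)*n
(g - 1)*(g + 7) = g^2 + 6*g - 7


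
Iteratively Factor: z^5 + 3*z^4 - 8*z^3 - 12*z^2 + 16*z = (z)*(z^4 + 3*z^3 - 8*z^2 - 12*z + 16) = z*(z + 2)*(z^3 + z^2 - 10*z + 8) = z*(z - 2)*(z + 2)*(z^2 + 3*z - 4) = z*(z - 2)*(z + 2)*(z + 4)*(z - 1)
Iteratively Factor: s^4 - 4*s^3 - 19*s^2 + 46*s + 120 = (s - 5)*(s^3 + s^2 - 14*s - 24) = (s - 5)*(s - 4)*(s^2 + 5*s + 6) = (s - 5)*(s - 4)*(s + 2)*(s + 3)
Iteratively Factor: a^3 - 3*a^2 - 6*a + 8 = (a - 4)*(a^2 + a - 2) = (a - 4)*(a - 1)*(a + 2)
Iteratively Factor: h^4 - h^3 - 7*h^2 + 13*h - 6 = (h - 1)*(h^3 - 7*h + 6) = (h - 1)^2*(h^2 + h - 6) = (h - 2)*(h - 1)^2*(h + 3)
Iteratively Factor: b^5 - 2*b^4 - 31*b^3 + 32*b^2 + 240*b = (b + 4)*(b^4 - 6*b^3 - 7*b^2 + 60*b) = b*(b + 4)*(b^3 - 6*b^2 - 7*b + 60) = b*(b + 3)*(b + 4)*(b^2 - 9*b + 20) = b*(b - 4)*(b + 3)*(b + 4)*(b - 5)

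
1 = 1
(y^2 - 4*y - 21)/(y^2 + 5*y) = (y^2 - 4*y - 21)/(y*(y + 5))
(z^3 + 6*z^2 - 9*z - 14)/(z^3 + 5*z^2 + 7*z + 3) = (z^2 + 5*z - 14)/(z^2 + 4*z + 3)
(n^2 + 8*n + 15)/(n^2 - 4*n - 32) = (n^2 + 8*n + 15)/(n^2 - 4*n - 32)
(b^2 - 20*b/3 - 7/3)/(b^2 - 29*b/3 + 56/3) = (3*b + 1)/(3*b - 8)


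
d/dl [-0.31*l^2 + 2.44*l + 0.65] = 2.44 - 0.62*l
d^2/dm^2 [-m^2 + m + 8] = -2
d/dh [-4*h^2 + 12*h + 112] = 12 - 8*h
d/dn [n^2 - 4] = 2*n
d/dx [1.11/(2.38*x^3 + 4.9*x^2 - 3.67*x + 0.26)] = (-7.9254*x^2 - 10.878*x + 4.0737)/(2.38*x^3 + 4.9*x^2 - 3.67*x + 0.26)^2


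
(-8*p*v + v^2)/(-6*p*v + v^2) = (8*p - v)/(6*p - v)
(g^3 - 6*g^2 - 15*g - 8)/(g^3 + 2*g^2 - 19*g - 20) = (g^2 - 7*g - 8)/(g^2 + g - 20)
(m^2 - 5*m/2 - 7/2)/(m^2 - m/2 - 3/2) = (2*m - 7)/(2*m - 3)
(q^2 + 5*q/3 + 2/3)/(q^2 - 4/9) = 3*(q + 1)/(3*q - 2)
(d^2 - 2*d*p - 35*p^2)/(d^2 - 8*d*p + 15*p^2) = (d^2 - 2*d*p - 35*p^2)/(d^2 - 8*d*p + 15*p^2)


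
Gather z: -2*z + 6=6 - 2*z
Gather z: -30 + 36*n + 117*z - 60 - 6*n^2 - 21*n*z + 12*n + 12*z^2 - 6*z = -6*n^2 + 48*n + 12*z^2 + z*(111 - 21*n) - 90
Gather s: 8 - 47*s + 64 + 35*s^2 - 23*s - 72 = 35*s^2 - 70*s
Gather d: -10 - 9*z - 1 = -9*z - 11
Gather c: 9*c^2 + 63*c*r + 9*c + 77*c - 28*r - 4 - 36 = 9*c^2 + c*(63*r + 86) - 28*r - 40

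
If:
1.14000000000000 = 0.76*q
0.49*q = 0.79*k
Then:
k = 0.93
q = 1.50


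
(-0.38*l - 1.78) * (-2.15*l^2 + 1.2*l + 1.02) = 0.817*l^3 + 3.371*l^2 - 2.5236*l - 1.8156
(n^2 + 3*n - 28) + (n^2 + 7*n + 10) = 2*n^2 + 10*n - 18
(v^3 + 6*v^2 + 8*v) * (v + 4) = v^4 + 10*v^3 + 32*v^2 + 32*v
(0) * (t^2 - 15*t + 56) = 0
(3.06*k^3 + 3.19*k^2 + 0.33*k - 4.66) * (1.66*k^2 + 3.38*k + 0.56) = 5.0796*k^5 + 15.6382*k^4 + 13.0436*k^3 - 4.8338*k^2 - 15.566*k - 2.6096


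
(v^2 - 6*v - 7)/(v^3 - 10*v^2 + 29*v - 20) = (v^2 - 6*v - 7)/(v^3 - 10*v^2 + 29*v - 20)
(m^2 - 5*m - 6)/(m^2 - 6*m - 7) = (m - 6)/(m - 7)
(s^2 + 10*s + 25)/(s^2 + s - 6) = (s^2 + 10*s + 25)/(s^2 + s - 6)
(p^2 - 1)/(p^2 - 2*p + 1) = (p + 1)/(p - 1)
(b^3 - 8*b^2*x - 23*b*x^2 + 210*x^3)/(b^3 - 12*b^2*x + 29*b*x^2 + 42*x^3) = (b + 5*x)/(b + x)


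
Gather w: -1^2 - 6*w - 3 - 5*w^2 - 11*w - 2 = -5*w^2 - 17*w - 6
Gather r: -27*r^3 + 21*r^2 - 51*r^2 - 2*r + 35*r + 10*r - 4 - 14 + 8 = -27*r^3 - 30*r^2 + 43*r - 10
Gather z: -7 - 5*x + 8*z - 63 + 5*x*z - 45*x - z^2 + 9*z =-50*x - z^2 + z*(5*x + 17) - 70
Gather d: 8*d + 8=8*d + 8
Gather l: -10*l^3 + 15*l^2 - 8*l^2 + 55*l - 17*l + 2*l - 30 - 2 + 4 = -10*l^3 + 7*l^2 + 40*l - 28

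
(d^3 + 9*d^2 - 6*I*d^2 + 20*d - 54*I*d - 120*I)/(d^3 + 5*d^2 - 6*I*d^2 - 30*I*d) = (d + 4)/d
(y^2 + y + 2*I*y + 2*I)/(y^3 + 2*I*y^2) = (y + 1)/y^2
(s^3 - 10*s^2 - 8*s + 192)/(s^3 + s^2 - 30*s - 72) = (s - 8)/(s + 3)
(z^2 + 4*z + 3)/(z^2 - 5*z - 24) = (z + 1)/(z - 8)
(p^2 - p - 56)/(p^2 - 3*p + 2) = (p^2 - p - 56)/(p^2 - 3*p + 2)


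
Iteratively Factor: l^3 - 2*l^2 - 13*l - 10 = (l - 5)*(l^2 + 3*l + 2) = (l - 5)*(l + 1)*(l + 2)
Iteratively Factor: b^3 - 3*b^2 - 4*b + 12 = (b - 3)*(b^2 - 4) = (b - 3)*(b - 2)*(b + 2)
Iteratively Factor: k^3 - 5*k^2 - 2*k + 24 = (k - 4)*(k^2 - k - 6) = (k - 4)*(k + 2)*(k - 3)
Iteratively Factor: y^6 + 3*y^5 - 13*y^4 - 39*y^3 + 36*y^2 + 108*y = (y + 2)*(y^5 + y^4 - 15*y^3 - 9*y^2 + 54*y) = (y - 3)*(y + 2)*(y^4 + 4*y^3 - 3*y^2 - 18*y) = (y - 3)*(y + 2)*(y + 3)*(y^3 + y^2 - 6*y) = (y - 3)*(y + 2)*(y + 3)^2*(y^2 - 2*y) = y*(y - 3)*(y + 2)*(y + 3)^2*(y - 2)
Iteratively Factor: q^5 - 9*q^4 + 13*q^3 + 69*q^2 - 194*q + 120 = (q - 5)*(q^4 - 4*q^3 - 7*q^2 + 34*q - 24) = (q - 5)*(q - 4)*(q^3 - 7*q + 6) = (q - 5)*(q - 4)*(q - 2)*(q^2 + 2*q - 3) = (q - 5)*(q - 4)*(q - 2)*(q - 1)*(q + 3)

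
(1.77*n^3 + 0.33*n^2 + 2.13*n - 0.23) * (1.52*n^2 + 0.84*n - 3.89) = 2.6904*n^5 + 1.9884*n^4 - 3.3705*n^3 + 0.1559*n^2 - 8.4789*n + 0.8947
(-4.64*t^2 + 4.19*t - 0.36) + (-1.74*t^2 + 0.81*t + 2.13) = -6.38*t^2 + 5.0*t + 1.77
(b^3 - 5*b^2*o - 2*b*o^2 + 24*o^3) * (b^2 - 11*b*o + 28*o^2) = b^5 - 16*b^4*o + 81*b^3*o^2 - 94*b^2*o^3 - 320*b*o^4 + 672*o^5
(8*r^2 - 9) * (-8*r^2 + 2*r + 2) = -64*r^4 + 16*r^3 + 88*r^2 - 18*r - 18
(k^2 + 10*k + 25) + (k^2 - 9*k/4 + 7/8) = 2*k^2 + 31*k/4 + 207/8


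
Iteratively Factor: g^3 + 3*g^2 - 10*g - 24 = (g + 2)*(g^2 + g - 12) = (g + 2)*(g + 4)*(g - 3)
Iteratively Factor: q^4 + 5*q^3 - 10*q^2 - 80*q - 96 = (q + 4)*(q^3 + q^2 - 14*q - 24) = (q + 3)*(q + 4)*(q^2 - 2*q - 8) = (q + 2)*(q + 3)*(q + 4)*(q - 4)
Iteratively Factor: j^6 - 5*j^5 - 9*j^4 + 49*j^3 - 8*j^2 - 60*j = (j + 3)*(j^5 - 8*j^4 + 15*j^3 + 4*j^2 - 20*j) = (j - 2)*(j + 3)*(j^4 - 6*j^3 + 3*j^2 + 10*j) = j*(j - 2)*(j + 3)*(j^3 - 6*j^2 + 3*j + 10) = j*(j - 2)^2*(j + 3)*(j^2 - 4*j - 5) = j*(j - 2)^2*(j + 1)*(j + 3)*(j - 5)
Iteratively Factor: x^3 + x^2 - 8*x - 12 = (x + 2)*(x^2 - x - 6) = (x + 2)^2*(x - 3)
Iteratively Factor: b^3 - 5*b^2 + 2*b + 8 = (b - 2)*(b^2 - 3*b - 4) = (b - 2)*(b + 1)*(b - 4)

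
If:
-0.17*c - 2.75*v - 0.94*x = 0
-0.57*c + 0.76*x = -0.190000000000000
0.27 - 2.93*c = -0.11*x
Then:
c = 0.09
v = 0.06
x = -0.19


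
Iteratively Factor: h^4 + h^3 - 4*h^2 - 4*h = (h + 1)*(h^3 - 4*h) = (h + 1)*(h + 2)*(h^2 - 2*h) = (h - 2)*(h + 1)*(h + 2)*(h)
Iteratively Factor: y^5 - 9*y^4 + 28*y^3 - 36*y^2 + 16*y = (y - 2)*(y^4 - 7*y^3 + 14*y^2 - 8*y) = (y - 2)^2*(y^3 - 5*y^2 + 4*y) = (y - 2)^2*(y - 1)*(y^2 - 4*y) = (y - 4)*(y - 2)^2*(y - 1)*(y)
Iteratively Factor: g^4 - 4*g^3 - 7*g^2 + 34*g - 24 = (g - 4)*(g^3 - 7*g + 6) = (g - 4)*(g - 1)*(g^2 + g - 6) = (g - 4)*(g - 1)*(g + 3)*(g - 2)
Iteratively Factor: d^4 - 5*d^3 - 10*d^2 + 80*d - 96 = (d + 4)*(d^3 - 9*d^2 + 26*d - 24) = (d - 2)*(d + 4)*(d^2 - 7*d + 12) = (d - 4)*(d - 2)*(d + 4)*(d - 3)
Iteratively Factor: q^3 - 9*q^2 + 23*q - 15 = (q - 3)*(q^2 - 6*q + 5) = (q - 3)*(q - 1)*(q - 5)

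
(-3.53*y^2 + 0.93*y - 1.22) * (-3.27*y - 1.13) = 11.5431*y^3 + 0.947799999999999*y^2 + 2.9385*y + 1.3786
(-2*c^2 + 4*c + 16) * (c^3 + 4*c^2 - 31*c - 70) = -2*c^5 - 4*c^4 + 94*c^3 + 80*c^2 - 776*c - 1120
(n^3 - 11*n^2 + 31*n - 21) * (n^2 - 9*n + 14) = n^5 - 20*n^4 + 144*n^3 - 454*n^2 + 623*n - 294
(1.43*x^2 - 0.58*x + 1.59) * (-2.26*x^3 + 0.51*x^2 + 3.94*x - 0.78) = -3.2318*x^5 + 2.0401*x^4 + 1.745*x^3 - 2.5897*x^2 + 6.717*x - 1.2402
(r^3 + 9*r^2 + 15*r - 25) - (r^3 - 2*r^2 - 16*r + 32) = 11*r^2 + 31*r - 57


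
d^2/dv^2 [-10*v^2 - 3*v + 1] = -20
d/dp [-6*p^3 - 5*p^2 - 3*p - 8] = -18*p^2 - 10*p - 3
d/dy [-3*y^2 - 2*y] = -6*y - 2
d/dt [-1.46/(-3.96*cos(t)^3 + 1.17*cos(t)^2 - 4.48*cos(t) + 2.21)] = (17.3448*cos(t)^2 - 3.4164*cos(t) + 6.5408)*sin(t)/(3.96*cos(t)^3 - 1.17*cos(t)^2 + 4.48*cos(t) - 2.21)^2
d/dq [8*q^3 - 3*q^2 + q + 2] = 24*q^2 - 6*q + 1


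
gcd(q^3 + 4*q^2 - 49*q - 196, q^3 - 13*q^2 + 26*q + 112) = q - 7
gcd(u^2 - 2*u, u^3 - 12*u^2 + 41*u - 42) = u - 2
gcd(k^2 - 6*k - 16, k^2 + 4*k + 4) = k + 2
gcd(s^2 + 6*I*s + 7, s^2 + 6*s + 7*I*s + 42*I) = s + 7*I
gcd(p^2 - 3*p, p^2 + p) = p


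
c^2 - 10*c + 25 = (c - 5)^2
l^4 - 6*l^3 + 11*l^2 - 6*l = l*(l - 3)*(l - 2)*(l - 1)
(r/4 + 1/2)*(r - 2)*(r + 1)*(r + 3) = r^4/4 + r^3 - r^2/4 - 4*r - 3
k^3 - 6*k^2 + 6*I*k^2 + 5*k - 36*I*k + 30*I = (k - 5)*(k - 1)*(k + 6*I)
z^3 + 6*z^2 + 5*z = z*(z + 1)*(z + 5)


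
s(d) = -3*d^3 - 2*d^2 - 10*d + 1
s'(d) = -9*d^2 - 4*d - 10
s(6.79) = -1098.25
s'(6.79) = -452.10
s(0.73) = -8.53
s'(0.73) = -17.72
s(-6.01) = 640.11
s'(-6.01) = -311.04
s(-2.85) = 82.70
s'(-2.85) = -71.70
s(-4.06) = 209.40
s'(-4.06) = -142.11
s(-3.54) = 144.42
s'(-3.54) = -108.62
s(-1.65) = 25.53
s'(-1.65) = -27.90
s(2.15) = -59.56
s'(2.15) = -60.20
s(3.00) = -128.00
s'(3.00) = -103.00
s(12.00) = -5591.00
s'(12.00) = -1354.00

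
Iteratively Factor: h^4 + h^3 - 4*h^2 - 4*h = (h - 2)*(h^3 + 3*h^2 + 2*h) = h*(h - 2)*(h^2 + 3*h + 2) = h*(h - 2)*(h + 2)*(h + 1)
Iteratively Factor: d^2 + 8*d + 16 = (d + 4)*(d + 4)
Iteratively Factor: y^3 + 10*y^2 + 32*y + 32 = (y + 4)*(y^2 + 6*y + 8) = (y + 2)*(y + 4)*(y + 4)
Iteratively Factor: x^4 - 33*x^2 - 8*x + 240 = (x - 3)*(x^3 + 3*x^2 - 24*x - 80) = (x - 3)*(x + 4)*(x^2 - x - 20) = (x - 3)*(x + 4)^2*(x - 5)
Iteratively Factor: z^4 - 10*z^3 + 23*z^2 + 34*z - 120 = (z - 4)*(z^3 - 6*z^2 - z + 30) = (z - 4)*(z - 3)*(z^2 - 3*z - 10) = (z - 5)*(z - 4)*(z - 3)*(z + 2)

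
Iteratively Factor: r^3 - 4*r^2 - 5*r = (r + 1)*(r^2 - 5*r) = r*(r + 1)*(r - 5)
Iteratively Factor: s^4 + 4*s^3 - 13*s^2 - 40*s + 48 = (s + 4)*(s^3 - 13*s + 12) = (s - 3)*(s + 4)*(s^2 + 3*s - 4) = (s - 3)*(s + 4)^2*(s - 1)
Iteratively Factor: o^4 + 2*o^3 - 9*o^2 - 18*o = (o + 2)*(o^3 - 9*o) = (o + 2)*(o + 3)*(o^2 - 3*o) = o*(o + 2)*(o + 3)*(o - 3)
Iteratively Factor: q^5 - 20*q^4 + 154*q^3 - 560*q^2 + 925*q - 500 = (q - 4)*(q^4 - 16*q^3 + 90*q^2 - 200*q + 125) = (q - 4)*(q - 1)*(q^3 - 15*q^2 + 75*q - 125) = (q - 5)*(q - 4)*(q - 1)*(q^2 - 10*q + 25) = (q - 5)^2*(q - 4)*(q - 1)*(q - 5)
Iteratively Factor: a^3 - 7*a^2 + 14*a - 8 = (a - 2)*(a^2 - 5*a + 4) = (a - 2)*(a - 1)*(a - 4)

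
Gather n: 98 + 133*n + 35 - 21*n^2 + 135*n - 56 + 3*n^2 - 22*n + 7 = -18*n^2 + 246*n + 84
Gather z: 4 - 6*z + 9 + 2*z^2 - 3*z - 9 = 2*z^2 - 9*z + 4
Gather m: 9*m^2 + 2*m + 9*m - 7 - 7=9*m^2 + 11*m - 14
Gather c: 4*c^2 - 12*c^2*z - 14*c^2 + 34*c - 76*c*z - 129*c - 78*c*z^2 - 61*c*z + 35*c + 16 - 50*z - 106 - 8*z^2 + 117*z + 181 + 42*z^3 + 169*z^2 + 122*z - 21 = c^2*(-12*z - 10) + c*(-78*z^2 - 137*z - 60) + 42*z^3 + 161*z^2 + 189*z + 70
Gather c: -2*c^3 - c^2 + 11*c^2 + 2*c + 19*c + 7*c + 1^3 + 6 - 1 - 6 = -2*c^3 + 10*c^2 + 28*c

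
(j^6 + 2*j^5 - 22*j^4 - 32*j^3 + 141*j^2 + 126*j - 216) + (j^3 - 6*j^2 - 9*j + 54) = j^6 + 2*j^5 - 22*j^4 - 31*j^3 + 135*j^2 + 117*j - 162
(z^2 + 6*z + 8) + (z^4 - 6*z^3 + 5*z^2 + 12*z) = z^4 - 6*z^3 + 6*z^2 + 18*z + 8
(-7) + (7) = 0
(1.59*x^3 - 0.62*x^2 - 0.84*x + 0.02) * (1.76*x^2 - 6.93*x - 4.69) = 2.7984*x^5 - 12.1099*x^4 - 4.6389*x^3 + 8.7642*x^2 + 3.801*x - 0.0938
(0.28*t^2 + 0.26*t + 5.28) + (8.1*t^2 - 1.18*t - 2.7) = 8.38*t^2 - 0.92*t + 2.58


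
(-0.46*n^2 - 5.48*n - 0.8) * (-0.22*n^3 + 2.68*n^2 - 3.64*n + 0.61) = 0.1012*n^5 - 0.0272000000000001*n^4 - 12.836*n^3 + 17.5226*n^2 - 0.4308*n - 0.488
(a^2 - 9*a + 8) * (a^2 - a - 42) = a^4 - 10*a^3 - 25*a^2 + 370*a - 336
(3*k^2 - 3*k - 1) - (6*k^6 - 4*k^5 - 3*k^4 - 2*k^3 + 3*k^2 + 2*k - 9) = -6*k^6 + 4*k^5 + 3*k^4 + 2*k^3 - 5*k + 8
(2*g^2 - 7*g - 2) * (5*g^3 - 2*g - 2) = 10*g^5 - 35*g^4 - 14*g^3 + 10*g^2 + 18*g + 4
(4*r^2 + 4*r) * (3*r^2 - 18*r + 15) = 12*r^4 - 60*r^3 - 12*r^2 + 60*r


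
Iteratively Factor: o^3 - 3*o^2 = (o)*(o^2 - 3*o) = o*(o - 3)*(o)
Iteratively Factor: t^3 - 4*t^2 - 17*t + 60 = (t + 4)*(t^2 - 8*t + 15) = (t - 3)*(t + 4)*(t - 5)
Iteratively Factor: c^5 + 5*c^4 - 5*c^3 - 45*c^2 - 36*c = (c + 3)*(c^4 + 2*c^3 - 11*c^2 - 12*c) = (c - 3)*(c + 3)*(c^3 + 5*c^2 + 4*c) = (c - 3)*(c + 1)*(c + 3)*(c^2 + 4*c) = c*(c - 3)*(c + 1)*(c + 3)*(c + 4)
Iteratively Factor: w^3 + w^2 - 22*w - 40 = (w - 5)*(w^2 + 6*w + 8) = (w - 5)*(w + 4)*(w + 2)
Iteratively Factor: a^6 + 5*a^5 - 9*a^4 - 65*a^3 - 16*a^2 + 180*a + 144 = (a + 4)*(a^5 + a^4 - 13*a^3 - 13*a^2 + 36*a + 36) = (a + 1)*(a + 4)*(a^4 - 13*a^2 + 36) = (a - 2)*(a + 1)*(a + 4)*(a^3 + 2*a^2 - 9*a - 18) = (a - 3)*(a - 2)*(a + 1)*(a + 4)*(a^2 + 5*a + 6) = (a - 3)*(a - 2)*(a + 1)*(a + 3)*(a + 4)*(a + 2)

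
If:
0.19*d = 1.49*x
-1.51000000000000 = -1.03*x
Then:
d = 11.50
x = 1.47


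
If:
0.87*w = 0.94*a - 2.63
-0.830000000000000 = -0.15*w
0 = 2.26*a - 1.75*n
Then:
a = 7.92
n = 10.23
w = 5.53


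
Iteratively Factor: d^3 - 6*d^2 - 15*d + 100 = (d - 5)*(d^2 - d - 20) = (d - 5)^2*(d + 4)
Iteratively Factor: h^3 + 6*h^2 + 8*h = (h)*(h^2 + 6*h + 8) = h*(h + 4)*(h + 2)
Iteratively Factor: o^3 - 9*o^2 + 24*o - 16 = (o - 4)*(o^2 - 5*o + 4) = (o - 4)^2*(o - 1)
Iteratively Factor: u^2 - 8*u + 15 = (u - 5)*(u - 3)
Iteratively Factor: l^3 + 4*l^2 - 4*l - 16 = (l - 2)*(l^2 + 6*l + 8) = (l - 2)*(l + 2)*(l + 4)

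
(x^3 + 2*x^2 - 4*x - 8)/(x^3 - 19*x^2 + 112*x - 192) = (x^3 + 2*x^2 - 4*x - 8)/(x^3 - 19*x^2 + 112*x - 192)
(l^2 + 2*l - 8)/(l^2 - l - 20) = (l - 2)/(l - 5)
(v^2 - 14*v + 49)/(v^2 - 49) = (v - 7)/(v + 7)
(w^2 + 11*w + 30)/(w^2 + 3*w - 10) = (w + 6)/(w - 2)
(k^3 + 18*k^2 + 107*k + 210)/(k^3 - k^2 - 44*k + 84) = (k^2 + 11*k + 30)/(k^2 - 8*k + 12)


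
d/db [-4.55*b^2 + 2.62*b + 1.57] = 2.62 - 9.1*b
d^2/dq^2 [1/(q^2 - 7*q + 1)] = 2*(-q^2 + 7*q + (2*q - 7)^2 - 1)/(q^2 - 7*q + 1)^3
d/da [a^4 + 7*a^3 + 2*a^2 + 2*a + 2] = 4*a^3 + 21*a^2 + 4*a + 2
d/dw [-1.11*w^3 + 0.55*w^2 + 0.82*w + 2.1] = -3.33*w^2 + 1.1*w + 0.82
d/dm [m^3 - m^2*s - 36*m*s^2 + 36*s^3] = 3*m^2 - 2*m*s - 36*s^2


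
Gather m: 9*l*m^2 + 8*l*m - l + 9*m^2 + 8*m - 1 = -l + m^2*(9*l + 9) + m*(8*l + 8) - 1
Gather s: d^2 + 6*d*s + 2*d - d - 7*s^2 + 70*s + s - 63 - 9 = d^2 + d - 7*s^2 + s*(6*d + 71) - 72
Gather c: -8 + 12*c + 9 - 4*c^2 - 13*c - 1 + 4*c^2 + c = 0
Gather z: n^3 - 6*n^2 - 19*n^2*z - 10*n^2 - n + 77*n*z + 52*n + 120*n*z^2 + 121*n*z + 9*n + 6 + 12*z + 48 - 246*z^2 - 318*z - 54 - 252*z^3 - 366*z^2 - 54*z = n^3 - 16*n^2 + 60*n - 252*z^3 + z^2*(120*n - 612) + z*(-19*n^2 + 198*n - 360)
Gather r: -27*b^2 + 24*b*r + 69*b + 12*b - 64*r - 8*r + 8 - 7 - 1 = -27*b^2 + 81*b + r*(24*b - 72)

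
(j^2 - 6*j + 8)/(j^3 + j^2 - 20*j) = (j - 2)/(j*(j + 5))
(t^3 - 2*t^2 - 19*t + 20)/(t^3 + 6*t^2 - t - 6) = (t^2 - t - 20)/(t^2 + 7*t + 6)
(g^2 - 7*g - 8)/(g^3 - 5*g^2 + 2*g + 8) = (g - 8)/(g^2 - 6*g + 8)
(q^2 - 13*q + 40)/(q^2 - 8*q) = (q - 5)/q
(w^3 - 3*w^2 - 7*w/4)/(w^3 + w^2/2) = (w - 7/2)/w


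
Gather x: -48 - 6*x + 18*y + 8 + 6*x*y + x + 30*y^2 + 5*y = x*(6*y - 5) + 30*y^2 + 23*y - 40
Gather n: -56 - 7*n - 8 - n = -8*n - 64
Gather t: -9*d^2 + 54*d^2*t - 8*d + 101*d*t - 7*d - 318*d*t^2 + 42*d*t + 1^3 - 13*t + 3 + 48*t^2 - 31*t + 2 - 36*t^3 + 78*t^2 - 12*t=-9*d^2 - 15*d - 36*t^3 + t^2*(126 - 318*d) + t*(54*d^2 + 143*d - 56) + 6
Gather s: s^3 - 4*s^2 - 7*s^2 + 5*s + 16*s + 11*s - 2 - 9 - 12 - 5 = s^3 - 11*s^2 + 32*s - 28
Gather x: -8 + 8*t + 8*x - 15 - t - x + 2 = 7*t + 7*x - 21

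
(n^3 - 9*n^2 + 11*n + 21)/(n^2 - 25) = (n^3 - 9*n^2 + 11*n + 21)/(n^2 - 25)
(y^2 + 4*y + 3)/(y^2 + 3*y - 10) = (y^2 + 4*y + 3)/(y^2 + 3*y - 10)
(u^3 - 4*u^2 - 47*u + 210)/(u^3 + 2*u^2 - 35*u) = (u - 6)/u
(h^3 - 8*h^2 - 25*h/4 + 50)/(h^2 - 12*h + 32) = (h^2 - 25/4)/(h - 4)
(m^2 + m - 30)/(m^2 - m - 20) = (m + 6)/(m + 4)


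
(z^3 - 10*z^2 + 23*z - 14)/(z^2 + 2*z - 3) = (z^2 - 9*z + 14)/(z + 3)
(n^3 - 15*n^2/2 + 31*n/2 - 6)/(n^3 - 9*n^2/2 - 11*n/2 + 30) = (2*n - 1)/(2*n + 5)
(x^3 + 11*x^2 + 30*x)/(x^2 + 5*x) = x + 6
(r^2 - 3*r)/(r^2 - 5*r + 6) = r/(r - 2)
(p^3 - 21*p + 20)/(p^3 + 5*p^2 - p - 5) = (p - 4)/(p + 1)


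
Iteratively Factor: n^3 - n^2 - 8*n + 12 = (n + 3)*(n^2 - 4*n + 4) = (n - 2)*(n + 3)*(n - 2)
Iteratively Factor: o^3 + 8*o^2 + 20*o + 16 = (o + 4)*(o^2 + 4*o + 4) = (o + 2)*(o + 4)*(o + 2)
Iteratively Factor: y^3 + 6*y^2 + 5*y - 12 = (y + 4)*(y^2 + 2*y - 3) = (y - 1)*(y + 4)*(y + 3)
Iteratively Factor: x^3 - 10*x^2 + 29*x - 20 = (x - 4)*(x^2 - 6*x + 5) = (x - 4)*(x - 1)*(x - 5)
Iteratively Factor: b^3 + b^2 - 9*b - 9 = (b + 3)*(b^2 - 2*b - 3) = (b + 1)*(b + 3)*(b - 3)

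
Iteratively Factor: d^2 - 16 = (d - 4)*(d + 4)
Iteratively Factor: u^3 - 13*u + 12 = (u - 3)*(u^2 + 3*u - 4) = (u - 3)*(u - 1)*(u + 4)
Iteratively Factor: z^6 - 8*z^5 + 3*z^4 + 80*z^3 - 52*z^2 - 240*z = (z + 2)*(z^5 - 10*z^4 + 23*z^3 + 34*z^2 - 120*z) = (z + 2)^2*(z^4 - 12*z^3 + 47*z^2 - 60*z) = (z - 5)*(z + 2)^2*(z^3 - 7*z^2 + 12*z) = z*(z - 5)*(z + 2)^2*(z^2 - 7*z + 12) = z*(z - 5)*(z - 4)*(z + 2)^2*(z - 3)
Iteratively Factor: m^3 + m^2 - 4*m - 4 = (m - 2)*(m^2 + 3*m + 2) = (m - 2)*(m + 1)*(m + 2)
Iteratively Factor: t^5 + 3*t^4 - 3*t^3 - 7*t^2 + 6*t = (t + 3)*(t^4 - 3*t^2 + 2*t) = (t + 2)*(t + 3)*(t^3 - 2*t^2 + t) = (t - 1)*(t + 2)*(t + 3)*(t^2 - t) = (t - 1)^2*(t + 2)*(t + 3)*(t)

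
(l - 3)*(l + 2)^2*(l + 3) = l^4 + 4*l^3 - 5*l^2 - 36*l - 36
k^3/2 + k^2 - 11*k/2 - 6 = (k/2 + 1/2)*(k - 3)*(k + 4)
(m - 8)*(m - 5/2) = m^2 - 21*m/2 + 20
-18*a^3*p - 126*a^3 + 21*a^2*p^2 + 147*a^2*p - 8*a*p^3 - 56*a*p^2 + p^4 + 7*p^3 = (-3*a + p)^2*(-2*a + p)*(p + 7)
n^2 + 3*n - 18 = (n - 3)*(n + 6)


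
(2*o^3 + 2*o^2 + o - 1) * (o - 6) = 2*o^4 - 10*o^3 - 11*o^2 - 7*o + 6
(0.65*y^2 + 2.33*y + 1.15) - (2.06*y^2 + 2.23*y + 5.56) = -1.41*y^2 + 0.1*y - 4.41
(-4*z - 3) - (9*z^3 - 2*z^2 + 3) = -9*z^3 + 2*z^2 - 4*z - 6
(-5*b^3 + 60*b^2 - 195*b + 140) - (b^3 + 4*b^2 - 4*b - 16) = -6*b^3 + 56*b^2 - 191*b + 156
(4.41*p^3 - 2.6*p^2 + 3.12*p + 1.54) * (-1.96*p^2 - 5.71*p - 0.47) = -8.6436*p^5 - 20.0851*p^4 + 6.6581*p^3 - 19.6116*p^2 - 10.2598*p - 0.7238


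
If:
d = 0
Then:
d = 0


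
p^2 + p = p*(p + 1)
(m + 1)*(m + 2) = m^2 + 3*m + 2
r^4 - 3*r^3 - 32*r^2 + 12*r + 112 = (r - 7)*(r - 2)*(r + 2)*(r + 4)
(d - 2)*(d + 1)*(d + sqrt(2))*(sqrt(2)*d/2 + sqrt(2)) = sqrt(2)*d^4/2 + sqrt(2)*d^3/2 + d^3 - 2*sqrt(2)*d^2 + d^2 - 4*d - 2*sqrt(2)*d - 4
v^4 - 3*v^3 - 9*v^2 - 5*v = v*(v - 5)*(v + 1)^2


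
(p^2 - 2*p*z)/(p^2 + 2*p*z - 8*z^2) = p/(p + 4*z)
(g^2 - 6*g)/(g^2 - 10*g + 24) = g/(g - 4)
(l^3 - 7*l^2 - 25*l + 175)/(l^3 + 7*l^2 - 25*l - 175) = (l - 7)/(l + 7)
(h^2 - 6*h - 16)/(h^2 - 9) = (h^2 - 6*h - 16)/(h^2 - 9)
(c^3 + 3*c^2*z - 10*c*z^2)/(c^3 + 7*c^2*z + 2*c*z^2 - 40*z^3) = c/(c + 4*z)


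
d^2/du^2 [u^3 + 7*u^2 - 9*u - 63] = 6*u + 14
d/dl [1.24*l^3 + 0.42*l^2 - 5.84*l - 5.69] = 3.72*l^2 + 0.84*l - 5.84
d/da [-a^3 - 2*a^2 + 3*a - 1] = -3*a^2 - 4*a + 3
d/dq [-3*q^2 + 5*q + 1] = 5 - 6*q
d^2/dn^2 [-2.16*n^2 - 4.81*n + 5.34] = -4.32000000000000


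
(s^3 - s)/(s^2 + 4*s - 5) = s*(s + 1)/(s + 5)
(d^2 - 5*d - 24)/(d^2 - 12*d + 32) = (d + 3)/(d - 4)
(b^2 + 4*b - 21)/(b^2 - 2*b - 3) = (b + 7)/(b + 1)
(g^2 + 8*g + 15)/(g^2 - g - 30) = (g + 3)/(g - 6)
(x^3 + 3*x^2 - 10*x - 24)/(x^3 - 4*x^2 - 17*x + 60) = (x + 2)/(x - 5)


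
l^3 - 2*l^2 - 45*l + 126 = (l - 6)*(l - 3)*(l + 7)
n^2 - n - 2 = (n - 2)*(n + 1)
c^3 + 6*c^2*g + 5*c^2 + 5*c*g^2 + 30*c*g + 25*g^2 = (c + 5)*(c + g)*(c + 5*g)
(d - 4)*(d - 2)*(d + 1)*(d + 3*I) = d^4 - 5*d^3 + 3*I*d^3 + 2*d^2 - 15*I*d^2 + 8*d + 6*I*d + 24*I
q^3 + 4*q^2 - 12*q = q*(q - 2)*(q + 6)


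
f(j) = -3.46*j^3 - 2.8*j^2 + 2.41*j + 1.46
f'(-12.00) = -1425.11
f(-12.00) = 5548.22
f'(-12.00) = -1425.11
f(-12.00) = 5548.22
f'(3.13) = -116.81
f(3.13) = -124.53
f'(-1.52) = -13.06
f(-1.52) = 3.48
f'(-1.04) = -2.99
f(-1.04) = -0.18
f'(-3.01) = -74.78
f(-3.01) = 63.19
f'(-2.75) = -60.69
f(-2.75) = 45.61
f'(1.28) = -21.76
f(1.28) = -7.30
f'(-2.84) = -65.41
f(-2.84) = 51.29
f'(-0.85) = -0.33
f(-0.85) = -0.49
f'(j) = -10.38*j^2 - 5.6*j + 2.41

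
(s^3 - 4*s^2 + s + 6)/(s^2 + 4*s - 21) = (s^2 - s - 2)/(s + 7)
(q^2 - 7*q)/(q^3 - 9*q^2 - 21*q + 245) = q/(q^2 - 2*q - 35)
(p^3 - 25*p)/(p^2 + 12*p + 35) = p*(p - 5)/(p + 7)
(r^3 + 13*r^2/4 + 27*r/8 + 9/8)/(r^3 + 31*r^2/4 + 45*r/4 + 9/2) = (r + 3/2)/(r + 6)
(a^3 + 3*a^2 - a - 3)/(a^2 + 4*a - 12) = (a^3 + 3*a^2 - a - 3)/(a^2 + 4*a - 12)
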